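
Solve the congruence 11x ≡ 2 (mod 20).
x ≡ 2 (mod 20)

gcd(11, 20) = 1, which divides 2, so solutions exist.
Find 11^(-1) mod 20 by the extended Euclidean algorithm:
20 = 1 × 11 + 9  ⟹  9 = (1)·20 + (-1)·11
11 = 1 × 9 + 2  ⟹  2 = (-1)·20 + (2)·11
9 = 4 × 2 + 1  ⟹  1 = (5)·20 + (-9)·11
So (-9)·11 ≡ 1 (mod 20), i.e. 11^(-1) ≡ -9 ≡ 11 (mod 20).
x ≡ 11 × 2 = 22 ≡ 2 (mod 20).
Check: 11 × 2 = 22 ≡ 2 (mod 20).
Unique solution: x ≡ 2 (mod 20)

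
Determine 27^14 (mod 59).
25

Repeated squaring. Binary of 14 = 1110.
27^1 ≡ 27 (mod 59); 27^2 ≡ 21 (mod 59); 27^4 ≡ 28 (mod 59); 27^8 ≡ 17 (mod 59)
27^14 = 27^2 × 27^4 × 27^8 ≡ 25 (mod 59)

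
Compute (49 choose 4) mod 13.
2

Using Lucas' theorem:
Write n=49 and k=4 in base 13:
n in base 13: [3, 10]
k in base 13: [0, 4]
C(49,4) mod 13 = ∏ C(n_i, k_i) mod 13
Digit binomials (mod 13): C(3,0) = 1; C(10,4) = 210 ≡ 2
Product: 1 × 2 = 2 ≡ 2 (mod 13)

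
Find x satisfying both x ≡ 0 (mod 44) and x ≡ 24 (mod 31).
396

Using Chinese Remainder Theorem:
M = 44 × 31 = 1364
M1 = 31, M2 = 44
y1 = 31^(-1) mod 44 = 27
y2 = 44^(-1) mod 31 = 12
x = (0×31×27 + 24×44×12) mod 1364 = 396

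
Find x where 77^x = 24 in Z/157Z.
43

Baby-step giant-step with step n = ⌈√157⌉ = 13.
Baby steps 77^j mod 157 (j:value) for j=0..12: 0:1, 1:77, 2:120, 3:134, 4:113, 5:66, 6:58, 7:70, 8:52, 9:79, 10:117, 11:60, 12:67.
Giant-step multiplier: 77^(-13) ≡ 77^(156-13) = 77^143 ≡ 107 (mod 157).
Giant steps γ_i = 24·107^i mod 157: γ_0=24, γ_1=56, γ_2=26, γ_3=113 (in table at j=4).
x = i·n + j = 3·13 + 4 = 43.
Check: 77^43 ≡ 24 (mod 157).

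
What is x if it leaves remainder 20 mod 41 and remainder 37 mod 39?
1168

Using Chinese Remainder Theorem:
M = 41 × 39 = 1599
M1 = 39, M2 = 41
y1 = 39^(-1) mod 41 = 20
y2 = 41^(-1) mod 39 = 20
x = (20×39×20 + 37×41×20) mod 1599 = 1168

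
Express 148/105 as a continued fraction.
[1; 2, 2, 3, 1, 4]

Euclidean algorithm steps:
148 = 1 × 105 + 43
105 = 2 × 43 + 19
43 = 2 × 19 + 5
19 = 3 × 5 + 4
5 = 1 × 4 + 1
4 = 4 × 1 + 0
Continued fraction: [1; 2, 2, 3, 1, 4]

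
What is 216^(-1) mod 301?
216

gcd(216, 301) = 1, so the inverse exists.
Extended Euclidean algorithm on (301, 216):
301 = 1 × 216 + 85  ⟹  85 = (1)·301 + (-1)·216
216 = 2 × 85 + 46  ⟹  46 = (-2)·301 + (3)·216
85 = 1 × 46 + 39  ⟹  39 = (3)·301 + (-4)·216
46 = 1 × 39 + 7  ⟹  7 = (-5)·301 + (7)·216
39 = 5 × 7 + 4  ⟹  4 = (28)·301 + (-39)·216
7 = 1 × 4 + 3  ⟹  3 = (-33)·301 + (46)·216
4 = 1 × 3 + 1  ⟹  1 = (61)·301 + (-85)·216
So (-85)·216 ≡ 1 (mod 301), i.e. 216^(-1) ≡ -85 ≡ 216 (mod 301).
Check: 216 × 216 = 46656 ≡ 1 (mod 301)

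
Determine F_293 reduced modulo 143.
90

Matrix identity: Q^n = [[F_(n+1), F_n], [F_n, F_(n-1)]] with Q = [[1,1],[1,0]].
n = 293 = 100100101₂. Square-and-multiply, entries mod 143:
Q^1 = [[1,1],[1,0]]
Q^2 = (Q^1)² = [[2,1],[1,1]]
Q^4 = (Q^2)² = [[5,3],[3,2]]
Q^9 = (Q^4)²·Q = [[55,34],[34,21]]
Q^18 = (Q^9)² = [[34,10],[10,24]]
Q^36 = (Q^18)² = [[112,8],[8,104]]
Q^73 = (Q^36)²·Q = [[36,24],[24,12]]
Q^146 = (Q^73)² = [[13,8],[8,5]]
Q^293 = (Q^146)²·Q = [[91,90],[90,1]]
F_293 mod 143 = Q^293[0][1] = 90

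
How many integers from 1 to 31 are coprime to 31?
30

31 = 31
φ(n) = n × ∏(1 - 1/p) for each prime p dividing n
φ(31) = 31 × (1 - 1/31) = 30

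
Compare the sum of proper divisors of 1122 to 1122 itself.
abundant

Proper divisors of 1122: sum = 1 + 2 + 3 + 6 + 11 + 17 + 22 + 33 + 34 + 51 + 66 + 102 + 187 + 374 + 561 = 1470
Since 1470 > 1122, 1122 is abundant.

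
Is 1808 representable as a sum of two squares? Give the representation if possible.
28² + 32² (a=28, b=32)

Factorization: 1808 = 2^4 × 113
By Fermat: n is sum of two squares iff every prime p ≡ 3 (mod 4) appears to even power.
All primes ≡ 3 (mod 4) appear to even power.
Search a = 0, 1, 2, … for 1808 - a² a perfect square: first hit at a = 28: 1808 - 784 = 1024 = 32².
1808 = 28² + 32² = 784 + 1024 ✓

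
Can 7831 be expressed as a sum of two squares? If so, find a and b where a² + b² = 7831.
Not possible

Factorization: 7831 = 41 × 191
By Fermat: n is sum of two squares iff every prime p ≡ 3 (mod 4) appears to even power.
Prime(s) ≡ 3 (mod 4) with odd exponent: [(191, 1)]
Therefore 7831 cannot be expressed as a² + b².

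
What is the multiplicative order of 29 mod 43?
42

43 is prime, so ord(29) divides φ(43) = 42.
Divisors of 42: 1, 2, 3, 6, 7, 14, 21, 42.
Repeated squaring: 29^1 ≡ 29, 29^2 ≡ 24, 29^4 ≡ 17, 29^8 ≡ 31, 29^16 ≡ 15, 29^32 ≡ 10 (mod 43).
Test 29^d mod 43 for each divisor d in increasing order:
29^1 ≡ 29
29^2 ≡ 24
29^3 = 29^2·29^1 ≡ 8
29^6 = 29^4·29^2 ≡ 21
29^7 = 29^4·29^2·29^1 ≡ 7
29^14 = 29^8·29^4·29^2 ≡ 6
29^21 = 29^16·29^4·29^1 ≡ 42
29^42 = 29^32·29^8·29^2 ≡ 1  ← first divisor giving 1
The order is 42.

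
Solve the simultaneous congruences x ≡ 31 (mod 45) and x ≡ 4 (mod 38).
346

Using Chinese Remainder Theorem:
M = 45 × 38 = 1710
M1 = 38, M2 = 45
y1 = 38^(-1) mod 45 = 32
y2 = 45^(-1) mod 38 = 11
x = (31×38×32 + 4×45×11) mod 1710 = 346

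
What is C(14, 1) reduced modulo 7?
0

Using Lucas' theorem:
Write n=14 and k=1 in base 7:
n in base 7: [2, 0]
k in base 7: [0, 1]
C(14,1) mod 7 = ∏ C(n_i, k_i) mod 7
Digit binomials (mod 7): C(2,0) = 1; C(0,1) = 0 (k_i > n_i)
Product: 1 × 0 = 0 ≡ 0 (mod 7)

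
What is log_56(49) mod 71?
48

Baby-step giant-step with step n = ⌈√71⌉ = 9.
Baby steps 56^j mod 71 (j:value) for j=0..8: 0:1, 1:56, 2:12, 3:33, 4:2, 5:41, 6:24, 7:66, 8:4.
Giant-step multiplier: 56^(-9) ≡ 56^(70-9) = 56^61 ≡ 13 (mod 71).
Giant steps γ_i = 49·13^i mod 71: γ_0=49, γ_1=69, γ_2=45, γ_3=17, γ_4=8, γ_5=33 (in table at j=3).
x = i·n + j = 5·9 + 3 = 48.
Check: 56^48 ≡ 49 (mod 71).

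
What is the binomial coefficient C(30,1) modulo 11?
8

Using Lucas' theorem:
Write n=30 and k=1 in base 11:
n in base 11: [2, 8]
k in base 11: [0, 1]
C(30,1) mod 11 = ∏ C(n_i, k_i) mod 11
Digit binomials (mod 11): C(2,0) = 1; C(8,1) = 8
Product: 1 × 8 = 8 ≡ 8 (mod 11)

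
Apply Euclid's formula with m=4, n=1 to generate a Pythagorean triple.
(15, 8, 17)

Euclid's formula: a = m² - n², b = 2mn, c = m² + n²
m = 4, n = 1
a = 4² - 1² = 16 - 1 = 15
b = 2 × 4 × 1 = 8
c = 4² + 1² = 16 + 1 = 17
Verification: 15² + 8² = 225 + 64 = 289 = 17² ✓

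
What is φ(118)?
58

118 = 2 × 59
φ(n) = n × ∏(1 - 1/p) for each prime p dividing n
φ(118) = 118 × (1 - 1/2) × (1 - 1/59) = 58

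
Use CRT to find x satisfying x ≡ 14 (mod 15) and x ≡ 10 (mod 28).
374

Using Chinese Remainder Theorem:
M = 15 × 28 = 420
M1 = 28, M2 = 15
y1 = 28^(-1) mod 15 = 7
y2 = 15^(-1) mod 28 = 15
x = (14×28×7 + 10×15×15) mod 420 = 374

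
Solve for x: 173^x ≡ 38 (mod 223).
94

Baby-step giant-step with step n = ⌈√223⌉ = 15.
Baby steps 173^j mod 223 (j:value) for j=0..14: 0:1, 1:173, 2:47, 3:103, 4:202, 5:158, 6:128, 7:67, 8:218, 9:27, 10:211, 11:154, 12:105, 13:102, 14:29.
Giant-step multiplier: 173^(-15) ≡ 173^(222-15) = 173^207 ≡ 221 (mod 223).
Giant steps γ_i = 38·221^i mod 223: γ_0=38, γ_1=147, γ_2=152, γ_3=142, γ_4=162, γ_5=122, γ_6=202 (in table at j=4).
x = i·n + j = 6·15 + 4 = 94.
Check: 173^94 ≡ 38 (mod 223).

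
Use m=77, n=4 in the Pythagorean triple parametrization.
(5913, 616, 5945)

Euclid's formula: a = m² - n², b = 2mn, c = m² + n²
m = 77, n = 4
a = 77² - 4² = 5929 - 16 = 5913
b = 2 × 77 × 4 = 616
c = 77² + 4² = 5929 + 16 = 5945
Verification: 5913² + 616² = 34963569 + 379456 = 35343025 = 5945² ✓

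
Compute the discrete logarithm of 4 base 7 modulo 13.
10

Baby-step giant-step with step n = ⌈√13⌉ = 4.
Baby steps 7^j mod 13 (j:value) for j=0..3: 0:1, 1:7, 2:10, 3:5.
Giant-step multiplier: 7^(-4) ≡ 7^(12-4) = 7^8 ≡ 3 (mod 13).
Giant steps γ_i = 4·3^i mod 13: γ_0=4, γ_1=12, γ_2=10 (in table at j=2).
x = i·n + j = 2·4 + 2 = 10.
Check: 7^10 ≡ 4 (mod 13).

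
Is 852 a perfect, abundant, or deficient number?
abundant

Proper divisors of 852: sum = 1 + 2 + 3 + 4 + 6 + 12 + 71 + 142 + 213 + 284 + 426 = 1164
Since 1164 > 852, 852 is abundant.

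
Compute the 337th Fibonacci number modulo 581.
1

Matrix identity: Q^n = [[F_(n+1), F_n], [F_n, F_(n-1)]] with Q = [[1,1],[1,0]].
n = 337 = 101010001₂. Square-and-multiply, entries mod 581:
Q^1 = [[1,1],[1,0]]
Q^2 = (Q^1)² = [[2,1],[1,1]]
Q^5 = (Q^2)²·Q = [[8,5],[5,3]]
Q^10 = (Q^5)² = [[89,55],[55,34]]
Q^21 = (Q^10)²·Q = [[281,488],[488,374]]
Q^42 = (Q^21)² = [[460,90],[90,370]]
Q^84 = (Q^42)² = [[82,332],[332,331]]
Q^168 = (Q^84)² = [[167,0],[0,167]]
Q^337 = (Q^168)²·Q = [[1,1],[1,0]]
F_337 mod 581 = Q^337[0][1] = 1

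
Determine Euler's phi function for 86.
42

86 = 2 × 43
φ(n) = n × ∏(1 - 1/p) for each prime p dividing n
φ(86) = 86 × (1 - 1/2) × (1 - 1/43) = 42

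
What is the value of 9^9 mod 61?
34

Repeated squaring. Binary of 9 = 1001.
9^1 ≡ 9 (mod 61); 9^2 ≡ 20 (mod 61); 9^4 ≡ 34 (mod 61); 9^8 ≡ 58 (mod 61)
9^9 = 9^1 × 9^8 ≡ 34 (mod 61)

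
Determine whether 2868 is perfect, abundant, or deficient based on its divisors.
abundant

Proper divisors of 2868: sum = 1 + 2 + 3 + 4 + 6 + 12 + 239 + 478 + 717 + 956 + 1434 = 3852
Since 3852 > 2868, 2868 is abundant.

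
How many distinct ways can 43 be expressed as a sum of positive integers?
63261

p(n) counts ways to write n as a sum of positive integers (order ignored).
Euler's pentagonal recurrence: p(k) = p(k-1) + p(k-2) - p(k-5) - p(k-7) + p(k-12) + p(k-15) - ... (offsets j(3j∓1)/2, signs ++--, p(0)=1, p(<0)=0).
DP table for k = 0..42: p(0)=1, p(1)=1, p(2)=2, p(3)=3, p(4)=5, p(5)=7, p(6)=11, p(7)=15, p(8)=22, p(9)=30, p(10)=42, p(11)=56, p(12)=77, p(13)=101, p(14)=135, p(15)=176, p(16)=231, p(17)=297, p(18)=385, p(19)=490, p(20)=627, p(21)=792, p(22)=1002, p(23)=1255, p(24)=1575, p(25)=1958, p(26)=2436, p(27)=3010, p(28)=3718, p(29)=4565, p(30)=5604, p(31)=6842, p(32)=8349, p(33)=10143, p(34)=12310, p(35)=14883, p(36)=17977, p(37)=21637, p(38)=26015, p(39)=31185, p(40)=37338, p(41)=44583, p(42)=53174.
Final step: p(43) = p(42) + p(41) - p(38) - p(36) + p(31) + p(28) - p(21) - p(17) + p(8) + p(3)
= 53174 + 44583 - 26015 - 17977 + 6842 + 3718 - 792 - 297 + 22 + 3
= 63261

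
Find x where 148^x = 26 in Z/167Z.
147

Baby-step giant-step with step n = ⌈√167⌉ = 13.
Baby steps 148^j mod 167 (j:value) for j=0..12: 0:1, 1:148, 2:27, 3:155, 4:61, 5:10, 6:144, 7:103, 8:47, 9:109, 10:100, 11:104, 12:28.
Giant-step multiplier: 148^(-13) ≡ 148^(166-13) = 148^153 ≡ 70 (mod 167).
Giant steps γ_i = 26·70^i mod 167: γ_0=26, γ_1=150, γ_2=146, γ_3=33, γ_4=139, γ_5=44, γ_6=74, γ_7=3, γ_8=43, γ_9=4, γ_10=113, γ_11=61 (in table at j=4).
x = i·n + j = 11·13 + 4 = 147.
Check: 148^147 ≡ 26 (mod 167).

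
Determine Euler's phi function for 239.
238

239 = 239
φ(n) = n × ∏(1 - 1/p) for each prime p dividing n
φ(239) = 239 × (1 - 1/239) = 238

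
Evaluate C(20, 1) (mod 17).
3

Using Lucas' theorem:
Write n=20 and k=1 in base 17:
n in base 17: [1, 3]
k in base 17: [0, 1]
C(20,1) mod 17 = ∏ C(n_i, k_i) mod 17
Digit binomials (mod 17): C(1,0) = 1; C(3,1) = 3
Product: 1 × 3 = 3 ≡ 3 (mod 17)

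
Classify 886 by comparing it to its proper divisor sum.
deficient

Proper divisors of 886: sum = 1 + 2 + 443 = 446
Since 446 < 886, 886 is deficient.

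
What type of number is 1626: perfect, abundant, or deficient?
abundant

Proper divisors of 1626: sum = 1 + 2 + 3 + 6 + 271 + 542 + 813 = 1638
Since 1638 > 1626, 1626 is abundant.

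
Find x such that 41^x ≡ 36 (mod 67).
4

Baby-step giant-step with step n = ⌈√67⌉ = 9.
Baby steps 41^j mod 67 (j:value) for j=0..8: 0:1, 1:41, 2:6, 3:45, 4:36, 5:2, 6:15, 7:12, 8:23.
h = 36 is already in the table at j=4, so x = 4.
Check: 41^4 ≡ 36 (mod 67).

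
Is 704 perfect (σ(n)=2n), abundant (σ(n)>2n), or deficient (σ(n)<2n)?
abundant

Proper divisors of 704: sum = 1 + 2 + 4 + 8 + 11 + 16 + 22 + 32 + 44 + 64 + 88 + 176 + 352 = 820
Since 820 > 704, 704 is abundant.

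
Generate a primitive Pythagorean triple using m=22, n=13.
(315, 572, 653)

Euclid's formula: a = m² - n², b = 2mn, c = m² + n²
m = 22, n = 13
a = 22² - 13² = 484 - 169 = 315
b = 2 × 22 × 13 = 572
c = 22² + 13² = 484 + 169 = 653
Verification: 315² + 572² = 99225 + 327184 = 426409 = 653² ✓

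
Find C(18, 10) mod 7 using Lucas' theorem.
1

Using Lucas' theorem:
Write n=18 and k=10 in base 7:
n in base 7: [2, 4]
k in base 7: [1, 3]
C(18,10) mod 7 = ∏ C(n_i, k_i) mod 7
Digit binomials (mod 7): C(2,1) = 2; C(4,3) = 4
Product: 2 × 4 = 8 ≡ 1 (mod 7)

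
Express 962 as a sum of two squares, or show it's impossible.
1² + 31² (a=1, b=31)

Factorization: 962 = 2 × 13 × 37
By Fermat: n is sum of two squares iff every prime p ≡ 3 (mod 4) appears to even power.
All primes ≡ 3 (mod 4) appear to even power.
Search a = 0, 1, 2, … for 962 - a² a perfect square: first hit at a = 1: 962 - 1 = 961 = 31².
962 = 1² + 31² = 1 + 961 ✓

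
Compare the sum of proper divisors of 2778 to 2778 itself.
abundant

Proper divisors of 2778: sum = 1 + 2 + 3 + 6 + 463 + 926 + 1389 = 2790
Since 2790 > 2778, 2778 is abundant.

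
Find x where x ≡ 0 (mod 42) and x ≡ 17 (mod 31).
420

Using Chinese Remainder Theorem:
M = 42 × 31 = 1302
M1 = 31, M2 = 42
y1 = 31^(-1) mod 42 = 19
y2 = 42^(-1) mod 31 = 17
x = (0×31×19 + 17×42×17) mod 1302 = 420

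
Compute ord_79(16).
39

79 is prime, so ord(16) divides φ(79) = 78.
Divisors of 78: 1, 2, 3, 6, 13, 26, 39, 78.
Repeated squaring: 16^1 ≡ 16, 16^2 ≡ 19, 16^4 ≡ 45, 16^8 ≡ 50, 16^16 ≡ 51, 16^32 ≡ 73, 16^64 ≡ 36 (mod 79).
Test 16^d mod 79 for each divisor d in increasing order:
16^1 ≡ 16
16^2 ≡ 19
16^3 = 16^2·16^1 ≡ 67
16^6 = 16^4·16^2 ≡ 65
16^13 = 16^8·16^4·16^1 ≡ 55
16^26 = 16^16·16^8·16^2 ≡ 23
16^39 = 16^32·16^4·16^2·16^1 ≡ 1  ← first divisor giving 1
The order is 39.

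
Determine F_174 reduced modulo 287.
90

Matrix identity: Q^n = [[F_(n+1), F_n], [F_n, F_(n-1)]] with Q = [[1,1],[1,0]].
n = 174 = 10101110₂. Square-and-multiply, entries mod 287:
Q^1 = [[1,1],[1,0]]
Q^2 = (Q^1)² = [[2,1],[1,1]]
Q^5 = (Q^2)²·Q = [[8,5],[5,3]]
Q^10 = (Q^5)² = [[89,55],[55,34]]
Q^21 = (Q^10)²·Q = [[204,40],[40,164]]
Q^43 = (Q^21)²·Q = [[249,166],[166,83]]
Q^87 = (Q^43)²·Q = [[21,13],[13,8]]
Q^174 = (Q^87)² = [[36,90],[90,233]]
F_174 mod 287 = Q^174[0][1] = 90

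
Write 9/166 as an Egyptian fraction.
1/19 + 1/631 + 1/1990174

Greedy algorithm:
9/166: ceiling(166/9) = 19, use 1/19
5/3154: ceiling(3154/5) = 631, use 1/631
1/1990174: ceiling(1990174/1) = 1990174, use 1/1990174
Result: 9/166 = 1/19 + 1/631 + 1/1990174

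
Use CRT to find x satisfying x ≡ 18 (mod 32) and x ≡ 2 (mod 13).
210

Using Chinese Remainder Theorem:
M = 32 × 13 = 416
M1 = 13, M2 = 32
y1 = 13^(-1) mod 32 = 5
y2 = 32^(-1) mod 13 = 11
x = (18×13×5 + 2×32×11) mod 416 = 210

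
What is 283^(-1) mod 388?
303

gcd(283, 388) = 1, so the inverse exists.
Extended Euclidean algorithm on (388, 283):
388 = 1 × 283 + 105  ⟹  105 = (1)·388 + (-1)·283
283 = 2 × 105 + 73  ⟹  73 = (-2)·388 + (3)·283
105 = 1 × 73 + 32  ⟹  32 = (3)·388 + (-4)·283
73 = 2 × 32 + 9  ⟹  9 = (-8)·388 + (11)·283
32 = 3 × 9 + 5  ⟹  5 = (27)·388 + (-37)·283
9 = 1 × 5 + 4  ⟹  4 = (-35)·388 + (48)·283
5 = 1 × 4 + 1  ⟹  1 = (62)·388 + (-85)·283
So (-85)·283 ≡ 1 (mod 388), i.e. 283^(-1) ≡ -85 ≡ 303 (mod 388).
Check: 283 × 303 = 85749 ≡ 1 (mod 388)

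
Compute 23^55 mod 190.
137

Repeated squaring. Binary of 55 = 110111.
23^1 ≡ 23 (mod 190); 23^2 ≡ 149 (mod 190); 23^4 ≡ 161 (mod 190); 23^8 ≡ 81 (mod 190); 23^16 ≡ 101 (mod 190); 23^32 ≡ 131 (mod 190)
23^55 = 23^1 × 23^2 × 23^4 × 23^16 × 23^32 ≡ 137 (mod 190)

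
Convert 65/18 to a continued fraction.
[3; 1, 1, 1, 1, 3]

Euclidean algorithm steps:
65 = 3 × 18 + 11
18 = 1 × 11 + 7
11 = 1 × 7 + 4
7 = 1 × 4 + 3
4 = 1 × 3 + 1
3 = 3 × 1 + 0
Continued fraction: [3; 1, 1, 1, 1, 3]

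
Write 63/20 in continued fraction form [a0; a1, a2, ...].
[3; 6, 1, 2]

Euclidean algorithm steps:
63 = 3 × 20 + 3
20 = 6 × 3 + 2
3 = 1 × 2 + 1
2 = 2 × 1 + 0
Continued fraction: [3; 6, 1, 2]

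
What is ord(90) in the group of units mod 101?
100

101 is prime, so ord(90) divides φ(101) = 100.
Divisors of 100: 1, 2, 4, 5, 10, 20, 25, 50, 100.
Repeated squaring: 90^1 ≡ 90, 90^2 ≡ 20, 90^4 ≡ 97, 90^8 ≡ 16, 90^16 ≡ 54, 90^32 ≡ 88, 90^64 ≡ 68 (mod 101).
Test 90^d mod 101 for each divisor d in increasing order:
90^1 ≡ 90
90^2 ≡ 20
90^4 ≡ 97
90^5 = 90^4·90^1 ≡ 44
90^10 = 90^8·90^2 ≡ 17
90^20 = 90^16·90^4 ≡ 87
90^25 = 90^16·90^8·90^1 ≡ 91
90^50 = 90^32·90^16·90^2 ≡ 100
90^100 = 90^64·90^32·90^4 ≡ 1  ← first divisor giving 1
The order is 100.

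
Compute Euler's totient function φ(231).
120

231 = 3 × 7 × 11
φ(n) = n × ∏(1 - 1/p) for each prime p dividing n
φ(231) = 231 × (1 - 1/3) × (1 - 1/7) × (1 - 1/11) = 120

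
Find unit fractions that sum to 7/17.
1/3 + 1/13 + 1/663

Greedy algorithm:
7/17: ceiling(17/7) = 3, use 1/3
4/51: ceiling(51/4) = 13, use 1/13
1/663: ceiling(663/1) = 663, use 1/663
Result: 7/17 = 1/3 + 1/13 + 1/663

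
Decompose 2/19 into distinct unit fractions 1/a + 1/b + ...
1/10 + 1/190

Greedy algorithm:
2/19: ceiling(19/2) = 10, use 1/10
1/190: ceiling(190/1) = 190, use 1/190
Result: 2/19 = 1/10 + 1/190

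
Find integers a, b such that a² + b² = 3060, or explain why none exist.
12² + 54² (a=12, b=54)

Factorization: 3060 = 2^2 × 3^2 × 5 × 17
By Fermat: n is sum of two squares iff every prime p ≡ 3 (mod 4) appears to even power.
All primes ≡ 3 (mod 4) appear to even power.
Search a = 0, 1, 2, … for 3060 - a² a perfect square: first hit at a = 12: 3060 - 144 = 2916 = 54².
3060 = 12² + 54² = 144 + 2916 ✓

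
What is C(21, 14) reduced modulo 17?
0

Using Lucas' theorem:
Write n=21 and k=14 in base 17:
n in base 17: [1, 4]
k in base 17: [0, 14]
C(21,14) mod 17 = ∏ C(n_i, k_i) mod 17
Digit binomials (mod 17): C(1,0) = 1; C(4,14) = 0 (k_i > n_i)
Product: 1 × 0 = 0 ≡ 0 (mod 17)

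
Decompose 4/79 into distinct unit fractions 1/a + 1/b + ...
1/20 + 1/1580

Greedy algorithm:
4/79: ceiling(79/4) = 20, use 1/20
1/1580: ceiling(1580/1) = 1580, use 1/1580
Result: 4/79 = 1/20 + 1/1580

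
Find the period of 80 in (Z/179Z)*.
89

179 is prime, so ord(80) divides φ(179) = 178.
Divisors of 178: 1, 2, 89, 178.
Repeated squaring: 80^1 ≡ 80, 80^2 ≡ 135, 80^4 ≡ 146, 80^8 ≡ 15, 80^16 ≡ 46, 80^32 ≡ 147, 80^64 ≡ 129, 80^128 ≡ 173 (mod 179).
Test 80^d mod 179 for each divisor d in increasing order:
80^1 ≡ 80
80^2 ≡ 135
80^89 = 80^64·80^16·80^8·80^1 ≡ 1  ← first divisor giving 1
The order is 89.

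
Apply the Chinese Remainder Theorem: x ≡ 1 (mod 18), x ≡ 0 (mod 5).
55

Using Chinese Remainder Theorem:
M = 18 × 5 = 90
M1 = 5, M2 = 18
y1 = 5^(-1) mod 18 = 11
y2 = 18^(-1) mod 5 = 2
x = (1×5×11 + 0×18×2) mod 90 = 55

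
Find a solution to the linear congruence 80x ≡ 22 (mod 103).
x ≡ 8 (mod 103)

gcd(80, 103) = 1, which divides 22, so solutions exist.
Find 80^(-1) mod 103 by the extended Euclidean algorithm:
103 = 1 × 80 + 23  ⟹  23 = (1)·103 + (-1)·80
80 = 3 × 23 + 11  ⟹  11 = (-3)·103 + (4)·80
23 = 2 × 11 + 1  ⟹  1 = (7)·103 + (-9)·80
So (-9)·80 ≡ 1 (mod 103), i.e. 80^(-1) ≡ -9 ≡ 94 (mod 103).
x ≡ 94 × 22 = 2068 ≡ 8 (mod 103).
Check: 80 × 8 = 640 ≡ 22 (mod 103).
Unique solution: x ≡ 8 (mod 103)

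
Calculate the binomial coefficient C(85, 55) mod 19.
0

Using Lucas' theorem:
Write n=85 and k=55 in base 19:
n in base 19: [4, 9]
k in base 19: [2, 17]
C(85,55) mod 19 = ∏ C(n_i, k_i) mod 19
Digit binomials (mod 19): C(4,2) = 6; C(9,17) = 0 (k_i > n_i)
Product: 6 × 0 = 0 ≡ 0 (mod 19)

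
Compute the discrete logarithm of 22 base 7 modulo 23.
11

Baby-step giant-step with step n = ⌈√23⌉ = 5.
Baby steps 7^j mod 23 (j:value) for j=0..4: 0:1, 1:7, 2:3, 3:21, 4:9.
Giant-step multiplier: 7^(-5) ≡ 7^(22-5) = 7^17 ≡ 19 (mod 23).
Giant steps γ_i = 22·19^i mod 23: γ_0=22, γ_1=4, γ_2=7 (in table at j=1).
x = i·n + j = 2·5 + 1 = 11.
Check: 7^11 ≡ 22 (mod 23).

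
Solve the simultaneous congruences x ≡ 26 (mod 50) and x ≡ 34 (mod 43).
1926

Using Chinese Remainder Theorem:
M = 50 × 43 = 2150
M1 = 43, M2 = 50
y1 = 43^(-1) mod 50 = 7
y2 = 50^(-1) mod 43 = 37
x = (26×43×7 + 34×50×37) mod 2150 = 1926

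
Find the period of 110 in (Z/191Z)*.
190

191 is prime, so ord(110) divides φ(191) = 190.
Divisors of 190: 1, 2, 5, 10, 19, 38, 95, 190.
Repeated squaring: 110^1 ≡ 110, 110^2 ≡ 67, 110^4 ≡ 96, 110^8 ≡ 48, 110^16 ≡ 12, 110^32 ≡ 144, 110^64 ≡ 108, 110^128 ≡ 13 (mod 191).
Test 110^d mod 191 for each divisor d in increasing order:
110^1 ≡ 110
110^2 ≡ 67
110^5 = 110^4·110^1 ≡ 55
110^10 = 110^8·110^2 ≡ 160
110^19 = 110^16·110^2·110^1 ≡ 7
110^38 = 110^32·110^4·110^2 ≡ 49
110^95 = 110^64·110^16·110^8·110^4·110^2·110^1 ≡ 190
110^190 = 110^128·110^32·110^16·110^8·110^4·110^2 ≡ 1  ← first divisor giving 1
The order is 190.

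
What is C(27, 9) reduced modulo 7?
3

Using Lucas' theorem:
Write n=27 and k=9 in base 7:
n in base 7: [3, 6]
k in base 7: [1, 2]
C(27,9) mod 7 = ∏ C(n_i, k_i) mod 7
Digit binomials (mod 7): C(3,1) = 3; C(6,2) = 15 ≡ 1
Product: 3 × 1 = 3 ≡ 3 (mod 7)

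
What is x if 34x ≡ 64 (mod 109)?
x ≡ 66 (mod 109)

gcd(34, 109) = 1, which divides 64, so solutions exist.
Find 34^(-1) mod 109 by the extended Euclidean algorithm:
109 = 3 × 34 + 7  ⟹  7 = (1)·109 + (-3)·34
34 = 4 × 7 + 6  ⟹  6 = (-4)·109 + (13)·34
7 = 1 × 6 + 1  ⟹  1 = (5)·109 + (-16)·34
So (-16)·34 ≡ 1 (mod 109), i.e. 34^(-1) ≡ -16 ≡ 93 (mod 109).
x ≡ 93 × 64 = 5952 ≡ 66 (mod 109).
Check: 34 × 66 = 2244 ≡ 64 (mod 109).
Unique solution: x ≡ 66 (mod 109)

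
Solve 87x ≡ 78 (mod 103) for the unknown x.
x ≡ 8 (mod 103)

gcd(87, 103) = 1, which divides 78, so solutions exist.
Find 87^(-1) mod 103 by the extended Euclidean algorithm:
103 = 1 × 87 + 16  ⟹  16 = (1)·103 + (-1)·87
87 = 5 × 16 + 7  ⟹  7 = (-5)·103 + (6)·87
16 = 2 × 7 + 2  ⟹  2 = (11)·103 + (-13)·87
7 = 3 × 2 + 1  ⟹  1 = (-38)·103 + (45)·87
So (45)·87 ≡ 1 (mod 103), i.e. 87^(-1) ≡ 45 (mod 103).
x ≡ 45 × 78 = 3510 ≡ 8 (mod 103).
Check: 87 × 8 = 696 ≡ 78 (mod 103).
Unique solution: x ≡ 8 (mod 103)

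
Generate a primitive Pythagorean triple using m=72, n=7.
(5135, 1008, 5233)

Euclid's formula: a = m² - n², b = 2mn, c = m² + n²
m = 72, n = 7
a = 72² - 7² = 5184 - 49 = 5135
b = 2 × 72 × 7 = 1008
c = 72² + 7² = 5184 + 49 = 5233
Verification: 5135² + 1008² = 26368225 + 1016064 = 27384289 = 5233² ✓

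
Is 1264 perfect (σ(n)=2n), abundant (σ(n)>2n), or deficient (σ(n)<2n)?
deficient

Proper divisors of 1264: sum = 1 + 2 + 4 + 8 + 16 + 79 + 158 + 316 + 632 = 1216
Since 1216 < 1264, 1264 is deficient.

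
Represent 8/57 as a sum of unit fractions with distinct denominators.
1/8 + 1/66 + 1/5016

Greedy algorithm:
8/57: ceiling(57/8) = 8, use 1/8
7/456: ceiling(456/7) = 66, use 1/66
1/5016: ceiling(5016/1) = 5016, use 1/5016
Result: 8/57 = 1/8 + 1/66 + 1/5016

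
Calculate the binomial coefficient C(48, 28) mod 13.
4

Using Lucas' theorem:
Write n=48 and k=28 in base 13:
n in base 13: [3, 9]
k in base 13: [2, 2]
C(48,28) mod 13 = ∏ C(n_i, k_i) mod 13
Digit binomials (mod 13): C(3,2) = 3; C(9,2) = 36 ≡ 10
Product: 3 × 10 = 30 ≡ 4 (mod 13)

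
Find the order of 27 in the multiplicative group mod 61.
10

61 is prime, so ord(27) divides φ(61) = 60.
Divisors of 60: 1, 2, 3, 4, 5, 6, 10, 12, 15, 20, 30, 60.
Repeated squaring: 27^1 ≡ 27, 27^2 ≡ 58, 27^4 ≡ 9, 27^8 ≡ 20, 27^16 ≡ 34, 27^32 ≡ 58 (mod 61).
Test 27^d mod 61 for each divisor d in increasing order:
27^1 ≡ 27
27^2 ≡ 58
27^3 = 27^2·27^1 ≡ 41
27^4 ≡ 9
27^5 = 27^4·27^1 ≡ 60
27^6 = 27^4·27^2 ≡ 34
27^10 = 27^8·27^2 ≡ 1  ← first divisor giving 1
The order is 10.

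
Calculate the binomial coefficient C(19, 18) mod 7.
5

Using Lucas' theorem:
Write n=19 and k=18 in base 7:
n in base 7: [2, 5]
k in base 7: [2, 4]
C(19,18) mod 7 = ∏ C(n_i, k_i) mod 7
Digit binomials (mod 7): C(2,2) = 1; C(5,4) = 5
Product: 1 × 5 = 5 ≡ 5 (mod 7)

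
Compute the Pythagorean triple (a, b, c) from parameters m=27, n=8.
(665, 432, 793)

Euclid's formula: a = m² - n², b = 2mn, c = m² + n²
m = 27, n = 8
a = 27² - 8² = 729 - 64 = 665
b = 2 × 27 × 8 = 432
c = 27² + 8² = 729 + 64 = 793
Verification: 665² + 432² = 442225 + 186624 = 628849 = 793² ✓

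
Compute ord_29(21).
28

29 is prime, so ord(21) divides φ(29) = 28.
Divisors of 28: 1, 2, 4, 7, 14, 28.
Repeated squaring: 21^1 ≡ 21, 21^2 ≡ 6, 21^4 ≡ 7, 21^8 ≡ 20, 21^16 ≡ 23 (mod 29).
Test 21^d mod 29 for each divisor d in increasing order:
21^1 ≡ 21
21^2 ≡ 6
21^4 ≡ 7
21^7 = 21^4·21^2·21^1 ≡ 12
21^14 = 21^8·21^4·21^2 ≡ 28
21^28 = 21^16·21^8·21^4 ≡ 1  ← first divisor giving 1
The order is 28.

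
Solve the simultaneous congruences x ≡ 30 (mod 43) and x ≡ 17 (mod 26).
589

Using Chinese Remainder Theorem:
M = 43 × 26 = 1118
M1 = 26, M2 = 43
y1 = 26^(-1) mod 43 = 5
y2 = 43^(-1) mod 26 = 23
x = (30×26×5 + 17×43×23) mod 1118 = 589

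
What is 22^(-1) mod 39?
16

gcd(22, 39) = 1, so the inverse exists.
Extended Euclidean algorithm on (39, 22):
39 = 1 × 22 + 17  ⟹  17 = (1)·39 + (-1)·22
22 = 1 × 17 + 5  ⟹  5 = (-1)·39 + (2)·22
17 = 3 × 5 + 2  ⟹  2 = (4)·39 + (-7)·22
5 = 2 × 2 + 1  ⟹  1 = (-9)·39 + (16)·22
So (16)·22 ≡ 1 (mod 39), i.e. 22^(-1) ≡ 16 (mod 39).
Check: 22 × 16 = 352 ≡ 1 (mod 39)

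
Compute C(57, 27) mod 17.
0

Using Lucas' theorem:
Write n=57 and k=27 in base 17:
n in base 17: [3, 6]
k in base 17: [1, 10]
C(57,27) mod 17 = ∏ C(n_i, k_i) mod 17
Digit binomials (mod 17): C(3,1) = 3; C(6,10) = 0 (k_i > n_i)
Product: 3 × 0 = 0 ≡ 0 (mod 17)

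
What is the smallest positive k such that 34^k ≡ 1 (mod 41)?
40

41 is prime, so ord(34) divides φ(41) = 40.
Divisors of 40: 1, 2, 4, 5, 8, 10, 20, 40.
Repeated squaring: 34^1 ≡ 34, 34^2 ≡ 8, 34^4 ≡ 23, 34^8 ≡ 37, 34^16 ≡ 16, 34^32 ≡ 10 (mod 41).
Test 34^d mod 41 for each divisor d in increasing order:
34^1 ≡ 34
34^2 ≡ 8
34^4 ≡ 23
34^5 = 34^4·34^1 ≡ 3
34^8 ≡ 37
34^10 = 34^8·34^2 ≡ 9
34^20 = 34^16·34^4 ≡ 40
34^40 = 34^32·34^8 ≡ 1  ← first divisor giving 1
The order is 40.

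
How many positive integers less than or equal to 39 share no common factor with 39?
24

39 = 3 × 13
φ(n) = n × ∏(1 - 1/p) for each prime p dividing n
φ(39) = 39 × (1 - 1/3) × (1 - 1/13) = 24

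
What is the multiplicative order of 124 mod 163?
162

163 is prime, so ord(124) divides φ(163) = 162.
Divisors of 162: 1, 2, 3, 6, 9, 18, 27, 54, 81, 162.
Repeated squaring: 124^1 ≡ 124, 124^2 ≡ 54, 124^4 ≡ 145, 124^8 ≡ 161, 124^16 ≡ 4, 124^32 ≡ 16, 124^64 ≡ 93, 124^128 ≡ 10 (mod 163).
Test 124^d mod 163 for each divisor d in increasing order:
124^1 ≡ 124
124^2 ≡ 54
124^3 = 124^2·124^1 ≡ 13
124^6 = 124^4·124^2 ≡ 6
124^9 = 124^8·124^1 ≡ 78
124^18 = 124^16·124^2 ≡ 53
124^27 = 124^16·124^8·124^2·124^1 ≡ 59
124^54 = 124^32·124^16·124^4·124^2 ≡ 58
124^81 = 124^64·124^16·124^1 ≡ 162
124^162 = 124^128·124^32·124^2 ≡ 1  ← first divisor giving 1
The order is 162.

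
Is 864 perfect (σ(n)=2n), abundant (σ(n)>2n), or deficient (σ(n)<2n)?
abundant

Proper divisors of 864: sum = 1 + 2 + 3 + 4 + 6 + 8 + 9 + 12 + ... + 144 + 216 + 288 + 432 (23 divisors) = 1656
Since 1656 > 864, 864 is abundant.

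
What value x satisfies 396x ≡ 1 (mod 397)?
396

gcd(396, 397) = 1, so the inverse exists.
Extended Euclidean algorithm on (397, 396):
397 = 1 × 396 + 1  ⟹  1 = (1)·397 + (-1)·396
So (-1)·396 ≡ 1 (mod 397), i.e. 396^(-1) ≡ -1 ≡ 396 (mod 397).
Check: 396 × 396 = 156816 ≡ 1 (mod 397)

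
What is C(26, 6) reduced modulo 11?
0

Using Lucas' theorem:
Write n=26 and k=6 in base 11:
n in base 11: [2, 4]
k in base 11: [0, 6]
C(26,6) mod 11 = ∏ C(n_i, k_i) mod 11
Digit binomials (mod 11): C(2,0) = 1; C(4,6) = 0 (k_i > n_i)
Product: 1 × 0 = 0 ≡ 0 (mod 11)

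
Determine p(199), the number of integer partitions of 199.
3646072432125

p(n) counts ways to write n as a sum of positive integers (order ignored).
Euler's pentagonal recurrence: p(k) = p(k-1) + p(k-2) - p(k-5) - p(k-7) + p(k-12) + p(k-15) - ... (offsets j(3j∓1)/2, signs ++--, p(0)=1, p(<0)=0).
DP table for k = 0..198: p(0)=1, p(1)=1, p(2)=2, p(3)=3, p(4)=5, p(5)=7, p(6)=11, p(7)=15, p(8)=22, p(9)=30, p(10)=42, p(11)=56, p(12)=77, p(13)=101, p(14)=135, p(15)=176, p(16)=231, p(17)=297, p(18)=385, p(19)=490, p(20)=627, p(21)=792, p(22)=1002, p(23)=1255, p(24)=1575, p(25)=1958, p(26)=2436, p(27)=3010, p(28)=3718, p(29)=4565, p(30)=5604, p(31)=6842, p(32)=8349, p(33)=10143, p(34)=12310, p(35)=14883, p(36)=17977, p(37)=21637, p(38)=26015, p(39)=31185, p(40)=37338, p(41)=44583, p(42)=53174, p(43)=63261, p(44)=75175, p(45)=89134, p(46)=105558, p(47)=124754, p(48)=147273, p(49)=173525, p(50)=204226, p(51)=239943, p(52)=281589, p(53)=329931, p(54)=386155, p(55)=451276, p(56)=526823, p(57)=614154, p(58)=715220, p(59)=831820, p(60)=966467, p(61)=1121505, p(62)=1300156, p(63)=1505499, p(64)=1741630, p(65)=2012558, p(66)=2323520, p(67)=2679689, p(68)=3087735, p(69)=3554345, p(70)=4087968, p(71)=4697205, p(72)=5392783, p(73)=6185689, p(74)=7089500, p(75)=8118264, p(76)=9289091, p(77)=10619863, p(78)=12132164, p(79)=13848650, p(80)=15796476, p(81)=18004327, p(82)=20506255, p(83)=23338469, p(84)=26543660, p(85)=30167357, p(86)=34262962, p(87)=38887673, p(88)=44108109, p(89)=49995925, p(90)=56634173, p(91)=64112359, p(92)=72533807, p(93)=82010177, p(94)=92669720, p(95)=104651419, p(96)=118114304, p(97)=133230930, p(98)=150198136, p(99)=169229875, p(100)=190569292, p(101)=214481126, p(102)=241265379, p(103)=271248950, p(104)=304801365, p(105)=342325709, p(106)=384276336, p(107)=431149389, p(108)=483502844, p(109)=541946240, p(110)=607163746, p(111)=679903203, p(112)=761002156, p(113)=851376628, p(114)=952050665, p(115)=1064144451, p(116)=1188908248, p(117)=1327710076, p(118)=1482074143, p(119)=1653668665, p(120)=1844349560, p(121)=2056148051, p(122)=2291320912, p(123)=2552338241, p(124)=2841940500, p(125)=3163127352, p(126)=3519222692, p(127)=3913864295, p(128)=4351078600, p(129)=4835271870, p(130)=5371315400, p(131)=5964539504, p(132)=6620830889, p(133)=7346629512, p(134)=8149040695, p(135)=9035836076, p(136)=10015581680, p(137)=11097645016, p(138)=12292341831, p(139)=13610949895, p(140)=15065878135, p(141)=16670689208, p(142)=18440293320, p(143)=20390982757, p(144)=22540654445, p(145)=24908858009, p(146)=27517052599, p(147)=30388671978, p(148)=33549419497, p(149)=37027355200, p(150)=40853235313, p(151)=45060624582, p(152)=49686288421, p(153)=54770336324, p(154)=60356673280, p(155)=66493182097, p(156)=73232243759, p(157)=80630964769, p(158)=88751778802, p(159)=97662728555, p(160)=107438159466, p(161)=118159068427, p(162)=129913904637, p(163)=142798995930, p(164)=156919475295, p(165)=172389800255, p(166)=189334822579, p(167)=207890420102, p(168)=228204732751, p(169)=250438925115, p(170)=274768617130, p(171)=301384802048, p(172)=330495499613, p(173)=362326859895, p(174)=397125074750, p(175)=435157697830, p(176)=476715857290, p(177)=522115831195, p(178)=571701605655, p(179)=625846753120, p(180)=684957390936, p(181)=749474411781, p(182)=819876908323, p(183)=896684817527, p(184)=980462880430, p(185)=1071823774337, p(186)=1171432692373, p(187)=1280011042268, p(188)=1398341745571, p(189)=1527273599625, p(190)=1667727404093, p(191)=1820701100652, p(192)=1987276856363, p(193)=2168627105469, p(194)=2366022741845, p(195)=2580840212973, p(196)=2814570987591, p(197)=3068829878530, p(198)=3345365983698.
Final step: p(199) = p(198) + p(197) - p(194) - p(192) + p(187) + p(184) - p(177) - p(173) + p(164) + p(159) - p(148) - p(142) + p(129) + p(122) - p(107) - p(99) + p(82) + p(73) - p(54) - p(44) + p(23) + p(12)
= 3345365983698 + 3068829878530 - 2366022741845 - 1987276856363 + 1280011042268 + 980462880430 - 522115831195 - 362326859895 + 156919475295 + 97662728555 - 33549419497 - 18440293320 + 4835271870 + 2291320912 - 431149389 - 169229875 + 20506255 + 6185689 - 386155 - 75175 + 1255 + 77
= 3646072432125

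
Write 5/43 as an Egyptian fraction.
1/9 + 1/194 + 1/75078

Greedy algorithm:
5/43: ceiling(43/5) = 9, use 1/9
2/387: ceiling(387/2) = 194, use 1/194
1/75078: ceiling(75078/1) = 75078, use 1/75078
Result: 5/43 = 1/9 + 1/194 + 1/75078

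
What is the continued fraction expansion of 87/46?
[1; 1, 8, 5]

Euclidean algorithm steps:
87 = 1 × 46 + 41
46 = 1 × 41 + 5
41 = 8 × 5 + 1
5 = 5 × 1 + 0
Continued fraction: [1; 1, 8, 5]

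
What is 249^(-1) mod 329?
37

gcd(249, 329) = 1, so the inverse exists.
Extended Euclidean algorithm on (329, 249):
329 = 1 × 249 + 80  ⟹  80 = (1)·329 + (-1)·249
249 = 3 × 80 + 9  ⟹  9 = (-3)·329 + (4)·249
80 = 8 × 9 + 8  ⟹  8 = (25)·329 + (-33)·249
9 = 1 × 8 + 1  ⟹  1 = (-28)·329 + (37)·249
So (37)·249 ≡ 1 (mod 329), i.e. 249^(-1) ≡ 37 (mod 329).
Check: 249 × 37 = 9213 ≡ 1 (mod 329)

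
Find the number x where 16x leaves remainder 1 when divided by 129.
121

gcd(16, 129) = 1, so the inverse exists.
Extended Euclidean algorithm on (129, 16):
129 = 8 × 16 + 1  ⟹  1 = (1)·129 + (-8)·16
So (-8)·16 ≡ 1 (mod 129), i.e. 16^(-1) ≡ -8 ≡ 121 (mod 129).
Check: 16 × 121 = 1936 ≡ 1 (mod 129)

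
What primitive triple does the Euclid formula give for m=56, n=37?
(1767, 4144, 4505)

Euclid's formula: a = m² - n², b = 2mn, c = m² + n²
m = 56, n = 37
a = 56² - 37² = 3136 - 1369 = 1767
b = 2 × 56 × 37 = 4144
c = 56² + 37² = 3136 + 1369 = 4505
Verification: 1767² + 4144² = 3122289 + 17172736 = 20295025 = 4505² ✓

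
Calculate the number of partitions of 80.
15796476

p(n) counts ways to write n as a sum of positive integers (order ignored).
Euler's pentagonal recurrence: p(k) = p(k-1) + p(k-2) - p(k-5) - p(k-7) + p(k-12) + p(k-15) - ... (offsets j(3j∓1)/2, signs ++--, p(0)=1, p(<0)=0).
DP table for k = 0..79: p(0)=1, p(1)=1, p(2)=2, p(3)=3, p(4)=5, p(5)=7, p(6)=11, p(7)=15, p(8)=22, p(9)=30, p(10)=42, p(11)=56, p(12)=77, p(13)=101, p(14)=135, p(15)=176, p(16)=231, p(17)=297, p(18)=385, p(19)=490, p(20)=627, p(21)=792, p(22)=1002, p(23)=1255, p(24)=1575, p(25)=1958, p(26)=2436, p(27)=3010, p(28)=3718, p(29)=4565, p(30)=5604, p(31)=6842, p(32)=8349, p(33)=10143, p(34)=12310, p(35)=14883, p(36)=17977, p(37)=21637, p(38)=26015, p(39)=31185, p(40)=37338, p(41)=44583, p(42)=53174, p(43)=63261, p(44)=75175, p(45)=89134, p(46)=105558, p(47)=124754, p(48)=147273, p(49)=173525, p(50)=204226, p(51)=239943, p(52)=281589, p(53)=329931, p(54)=386155, p(55)=451276, p(56)=526823, p(57)=614154, p(58)=715220, p(59)=831820, p(60)=966467, p(61)=1121505, p(62)=1300156, p(63)=1505499, p(64)=1741630, p(65)=2012558, p(66)=2323520, p(67)=2679689, p(68)=3087735, p(69)=3554345, p(70)=4087968, p(71)=4697205, p(72)=5392783, p(73)=6185689, p(74)=7089500, p(75)=8118264, p(76)=9289091, p(77)=10619863, p(78)=12132164, p(79)=13848650.
Final step: p(80) = p(79) + p(78) - p(75) - p(73) + p(68) + p(65) - p(58) - p(54) + p(45) + p(40) - p(29) - p(23) + p(10) + p(3)
= 13848650 + 12132164 - 8118264 - 6185689 + 3087735 + 2012558 - 715220 - 386155 + 89134 + 37338 - 4565 - 1255 + 42 + 3
= 15796476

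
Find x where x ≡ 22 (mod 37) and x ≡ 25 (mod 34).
59

Using Chinese Remainder Theorem:
M = 37 × 34 = 1258
M1 = 34, M2 = 37
y1 = 34^(-1) mod 37 = 12
y2 = 37^(-1) mod 34 = 23
x = (22×34×12 + 25×37×23) mod 1258 = 59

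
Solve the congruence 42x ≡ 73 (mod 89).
x ≡ 42 (mod 89)

gcd(42, 89) = 1, which divides 73, so solutions exist.
Find 42^(-1) mod 89 by the extended Euclidean algorithm:
89 = 2 × 42 + 5  ⟹  5 = (1)·89 + (-2)·42
42 = 8 × 5 + 2  ⟹  2 = (-8)·89 + (17)·42
5 = 2 × 2 + 1  ⟹  1 = (17)·89 + (-36)·42
So (-36)·42 ≡ 1 (mod 89), i.e. 42^(-1) ≡ -36 ≡ 53 (mod 89).
x ≡ 53 × 73 = 3869 ≡ 42 (mod 89).
Check: 42 × 42 = 1764 ≡ 73 (mod 89).
Unique solution: x ≡ 42 (mod 89)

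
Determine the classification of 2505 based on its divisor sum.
deficient

Proper divisors of 2505: sum = 1 + 3 + 5 + 15 + 167 + 501 + 835 = 1527
Since 1527 < 2505, 2505 is deficient.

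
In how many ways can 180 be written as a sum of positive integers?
684957390936

p(n) counts ways to write n as a sum of positive integers (order ignored).
Euler's pentagonal recurrence: p(k) = p(k-1) + p(k-2) - p(k-5) - p(k-7) + p(k-12) + p(k-15) - ... (offsets j(3j∓1)/2, signs ++--, p(0)=1, p(<0)=0).
DP table for k = 0..179: p(0)=1, p(1)=1, p(2)=2, p(3)=3, p(4)=5, p(5)=7, p(6)=11, p(7)=15, p(8)=22, p(9)=30, p(10)=42, p(11)=56, p(12)=77, p(13)=101, p(14)=135, p(15)=176, p(16)=231, p(17)=297, p(18)=385, p(19)=490, p(20)=627, p(21)=792, p(22)=1002, p(23)=1255, p(24)=1575, p(25)=1958, p(26)=2436, p(27)=3010, p(28)=3718, p(29)=4565, p(30)=5604, p(31)=6842, p(32)=8349, p(33)=10143, p(34)=12310, p(35)=14883, p(36)=17977, p(37)=21637, p(38)=26015, p(39)=31185, p(40)=37338, p(41)=44583, p(42)=53174, p(43)=63261, p(44)=75175, p(45)=89134, p(46)=105558, p(47)=124754, p(48)=147273, p(49)=173525, p(50)=204226, p(51)=239943, p(52)=281589, p(53)=329931, p(54)=386155, p(55)=451276, p(56)=526823, p(57)=614154, p(58)=715220, p(59)=831820, p(60)=966467, p(61)=1121505, p(62)=1300156, p(63)=1505499, p(64)=1741630, p(65)=2012558, p(66)=2323520, p(67)=2679689, p(68)=3087735, p(69)=3554345, p(70)=4087968, p(71)=4697205, p(72)=5392783, p(73)=6185689, p(74)=7089500, p(75)=8118264, p(76)=9289091, p(77)=10619863, p(78)=12132164, p(79)=13848650, p(80)=15796476, p(81)=18004327, p(82)=20506255, p(83)=23338469, p(84)=26543660, p(85)=30167357, p(86)=34262962, p(87)=38887673, p(88)=44108109, p(89)=49995925, p(90)=56634173, p(91)=64112359, p(92)=72533807, p(93)=82010177, p(94)=92669720, p(95)=104651419, p(96)=118114304, p(97)=133230930, p(98)=150198136, p(99)=169229875, p(100)=190569292, p(101)=214481126, p(102)=241265379, p(103)=271248950, p(104)=304801365, p(105)=342325709, p(106)=384276336, p(107)=431149389, p(108)=483502844, p(109)=541946240, p(110)=607163746, p(111)=679903203, p(112)=761002156, p(113)=851376628, p(114)=952050665, p(115)=1064144451, p(116)=1188908248, p(117)=1327710076, p(118)=1482074143, p(119)=1653668665, p(120)=1844349560, p(121)=2056148051, p(122)=2291320912, p(123)=2552338241, p(124)=2841940500, p(125)=3163127352, p(126)=3519222692, p(127)=3913864295, p(128)=4351078600, p(129)=4835271870, p(130)=5371315400, p(131)=5964539504, p(132)=6620830889, p(133)=7346629512, p(134)=8149040695, p(135)=9035836076, p(136)=10015581680, p(137)=11097645016, p(138)=12292341831, p(139)=13610949895, p(140)=15065878135, p(141)=16670689208, p(142)=18440293320, p(143)=20390982757, p(144)=22540654445, p(145)=24908858009, p(146)=27517052599, p(147)=30388671978, p(148)=33549419497, p(149)=37027355200, p(150)=40853235313, p(151)=45060624582, p(152)=49686288421, p(153)=54770336324, p(154)=60356673280, p(155)=66493182097, p(156)=73232243759, p(157)=80630964769, p(158)=88751778802, p(159)=97662728555, p(160)=107438159466, p(161)=118159068427, p(162)=129913904637, p(163)=142798995930, p(164)=156919475295, p(165)=172389800255, p(166)=189334822579, p(167)=207890420102, p(168)=228204732751, p(169)=250438925115, p(170)=274768617130, p(171)=301384802048, p(172)=330495499613, p(173)=362326859895, p(174)=397125074750, p(175)=435157697830, p(176)=476715857290, p(177)=522115831195, p(178)=571701605655, p(179)=625846753120.
Final step: p(180) = p(179) + p(178) - p(175) - p(173) + p(168) + p(165) - p(158) - p(154) + p(145) + p(140) - p(129) - p(123) + p(110) + p(103) - p(88) - p(80) + p(63) + p(54) - p(35) - p(25) + p(4)
= 625846753120 + 571701605655 - 435157697830 - 362326859895 + 228204732751 + 172389800255 - 88751778802 - 60356673280 + 24908858009 + 15065878135 - 4835271870 - 2552338241 + 607163746 + 271248950 - 44108109 - 15796476 + 1505499 + 386155 - 14883 - 1958 + 5
= 684957390936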